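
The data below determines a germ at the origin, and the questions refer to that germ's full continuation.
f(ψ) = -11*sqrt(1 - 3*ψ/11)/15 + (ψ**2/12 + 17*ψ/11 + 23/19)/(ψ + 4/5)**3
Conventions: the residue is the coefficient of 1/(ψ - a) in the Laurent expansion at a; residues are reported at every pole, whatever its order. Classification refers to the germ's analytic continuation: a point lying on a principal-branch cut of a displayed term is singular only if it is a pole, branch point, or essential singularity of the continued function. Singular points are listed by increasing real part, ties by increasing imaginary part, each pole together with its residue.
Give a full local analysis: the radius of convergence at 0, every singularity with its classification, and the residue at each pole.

Denominator factor (ψ + 4/5)^3: pole of order 3 at -4/5, modulus 4/5.
Branch term (-11/15)*sqrt(1 - ψ/(11/3)): its argument vanishes at ψ = 11/3, a square-root branch point, modulus 11/3.
The radius of convergence is the smallest modulus among the singular points: 4/5.
The branch term is analytic at -4/5 and contributes nothing to the residue; only the rational part matters.
At the order-3 pole -4/5 set g(ψ) = (ψ - (-4/5))^3*(rational part) = ψ**2/12 + 17*ψ/11 + 23/19.
Order-3 pole: residue = g''(a)/2; g''(-4/5) = 1/6, so the residue is 1/12.
List the singular points by increasing real part (a conjugate pair: the negative imaginary part first).

Radius of convergence at 0: 4/5.
At -4/5: a pole of order 3; residue 1/12.
At 11/3: an algebraic (square-root) branch point.


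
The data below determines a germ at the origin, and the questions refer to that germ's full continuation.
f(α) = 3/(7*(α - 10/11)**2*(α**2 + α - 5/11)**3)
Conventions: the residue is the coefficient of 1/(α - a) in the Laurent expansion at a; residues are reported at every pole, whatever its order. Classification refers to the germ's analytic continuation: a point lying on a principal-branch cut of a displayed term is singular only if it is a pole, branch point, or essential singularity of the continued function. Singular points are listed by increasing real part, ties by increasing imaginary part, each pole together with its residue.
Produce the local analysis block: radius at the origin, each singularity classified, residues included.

Radius of convergence at 0: -1/2 + (1/22)*sqrt(341).
At -1/2 - (1/22)*sqrt(341): a pole of order 3; residue 175384539/260671250 - (328236579/8080808750)*sqrt(341).
At -1/2 + (1/22)*sqrt(341): a pole of order 3; residue 175384539/260671250 + (328236579/8080808750)*sqrt(341).
At 10/11: a pole of order 2; residue -175384539/130335625.

Denominator factor (α - 10/11)^2: pole of order 2 at 10/11, modulus 10/11.
Denominator factor (α**2 + α - 5/11)^3: discriminant 31/11, real irrational roots -1/2 + (1/22)*sqrt(341) and -1/2 - (1/22)*sqrt(341); poles of order 3, moduli -1/2 + (1/22)*sqrt(341) and 1/2 + (1/22)*sqrt(341).
The radius of convergence is the smallest modulus among the singular points: -1/2 + (1/22)*sqrt(341).
The factor α**2 + α - 5/11 splits as (α - a)(α - a') with a = -1/2 - (1/22)*sqrt(341), a' = -1/2 + (1/22)*sqrt(341). At the order-3 pole a set g(α) = (α - a)^3*f(α) = [3/(7*(α - 10/11)**2)] / (α - a')^3.
Order-3 pole: residue = g''(a)/2; g''(-1/2 - (1/22)*sqrt(341)) = 175384539/130335625 - (328236579/4040404375)*sqrt(341), so the residue is 175384539/260671250 - (328236579/8080808750)*sqrt(341).
The factor α**2 + α - 5/11 splits as (α - a)(α - a') with a = -1/2 + (1/22)*sqrt(341), a' = -1/2 - (1/22)*sqrt(341). At the order-3 pole a set g(α) = (α - a)^3*f(α) = [3/(7*(α - 10/11)**2)] / (α - a')^3.
Order-3 pole: residue = g''(a)/2; g''(-1/2 + (1/22)*sqrt(341)) = 175384539/130335625 + (328236579/4040404375)*sqrt(341), so the residue is 175384539/260671250 + (328236579/8080808750)*sqrt(341).
At the order-2 pole 10/11 set g(α) = (α - (10/11))^2*f(α) = 3/(7*(α**2 + α - 5/11)**3).
Order-2 pole: residue = g'(a); g'(10/11) = -175384539/130335625, so the residue is -175384539/130335625.
List the singular points by increasing real part (a conjugate pair: the negative imaginary part first).


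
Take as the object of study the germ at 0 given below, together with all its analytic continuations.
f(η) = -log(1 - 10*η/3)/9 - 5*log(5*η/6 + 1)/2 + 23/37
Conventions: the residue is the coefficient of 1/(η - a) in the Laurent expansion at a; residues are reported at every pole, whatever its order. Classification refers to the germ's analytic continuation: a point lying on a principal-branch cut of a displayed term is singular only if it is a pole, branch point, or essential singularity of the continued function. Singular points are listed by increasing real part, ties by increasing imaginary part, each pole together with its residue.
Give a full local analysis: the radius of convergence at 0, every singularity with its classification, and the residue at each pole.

Branch term (-1/9)*log(1 - η/(3/10)): its argument vanishes at η = 3/10, a logarithmic branch point, modulus 3/10.
Branch term (-5/2)*log(1 - η/(-6/5)): its argument vanishes at η = -6/5, a logarithmic branch point, modulus 6/5.
The radius of convergence is the smallest modulus among the singular points: 3/10.
List the singular points by increasing real part (a conjugate pair: the negative imaginary part first).

Radius of convergence at 0: 3/10.
At -6/5: a logarithmic branch point.
At 3/10: a logarithmic branch point.


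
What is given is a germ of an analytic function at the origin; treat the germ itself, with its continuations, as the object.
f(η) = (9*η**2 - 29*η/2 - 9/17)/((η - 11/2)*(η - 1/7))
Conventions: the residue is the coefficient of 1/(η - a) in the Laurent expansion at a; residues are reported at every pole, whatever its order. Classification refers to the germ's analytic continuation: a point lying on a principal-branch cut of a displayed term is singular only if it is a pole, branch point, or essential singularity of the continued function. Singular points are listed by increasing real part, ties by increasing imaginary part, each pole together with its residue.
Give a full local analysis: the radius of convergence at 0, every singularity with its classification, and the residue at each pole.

Denominator factor (η - 1/7): pole of order 1 at 1/7, modulus 1/7.
Denominator factor (η - 11/2): pole of order 1 at 11/2, modulus 11/2.
The radius of convergence is the smallest modulus among the singular points: 1/7.
At the order-1 pole 1/7 set g(η) = (η - (1/7))*f(η) = (9*η**2 - 29*η/2 - 9/17)/(η - 11/2).
Simple pole: residue = g(a) at a = 1/7, which is 4027/8925.
At the order-1 pole 11/2 set g(η) = (η - (11/2))*f(η) = (9*η**2 - 29*η/2 - 9/17)/(η - 1/7).
Simple pole: residue = g(a) at a = 11/2, which is 45689/1275.
List the singular points by increasing real part (a conjugate pair: the negative imaginary part first).

Radius of convergence at 0: 1/7.
At 1/7: a pole of order 1; residue 4027/8925.
At 11/2: a pole of order 1; residue 45689/1275.


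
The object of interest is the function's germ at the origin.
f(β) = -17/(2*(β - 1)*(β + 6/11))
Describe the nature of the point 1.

The denominator factor β - 1 vanishes at 1 and appears to the power 1; the numerator there equals -17/2, nonzero, and no other factor vanishes.
Hence a pole whose order is the multiplicity, 1.

The point is a pole of order 1.


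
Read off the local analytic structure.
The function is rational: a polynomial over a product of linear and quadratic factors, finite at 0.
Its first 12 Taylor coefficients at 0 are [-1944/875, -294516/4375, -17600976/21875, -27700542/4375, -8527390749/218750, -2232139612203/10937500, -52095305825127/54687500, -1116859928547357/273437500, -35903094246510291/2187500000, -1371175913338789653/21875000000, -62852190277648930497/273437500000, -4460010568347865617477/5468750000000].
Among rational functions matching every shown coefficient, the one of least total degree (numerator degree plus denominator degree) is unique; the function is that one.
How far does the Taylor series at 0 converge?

No rational of total degree below 10 reproduces all 12 coefficients; solving the [1/9] Pade equations on them gives f(ζ) = (5*ζ/7 + 1/21)/((ζ - 2/3)**3*(ζ**2 - 3*ζ/2 + 5/12)**3), whose expansion matches every shown term.
Denominator factor (ζ**2 - 3*ζ/2 + 5/12)^3: discriminant 7/12, real irrational roots 3/4 + (1/12)*sqrt(21) and 3/4 - (1/12)*sqrt(21); poles of order 3, moduli 3/4 + (1/12)*sqrt(21) and 3/4 - (1/12)*sqrt(21).
Denominator factor (ζ - 2/3)^3: pole of order 3 at 2/3, modulus 2/3.
The radius of convergence is the smallest modulus among the singular points: 3/4 - (1/12)*sqrt(21).

The radius of convergence is 3/4 - (1/12)*sqrt(21).


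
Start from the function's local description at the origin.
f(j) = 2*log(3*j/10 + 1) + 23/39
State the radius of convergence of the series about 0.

Branch term (2)*log(1 - j/(-10/3)): its argument vanishes at j = -10/3, a logarithmic branch point, modulus 10/3.
The radius of convergence is the smallest modulus among the singular points: 10/3.

The radius of convergence is 10/3.


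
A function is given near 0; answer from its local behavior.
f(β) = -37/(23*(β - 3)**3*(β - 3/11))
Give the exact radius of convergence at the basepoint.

Denominator factor (β - 3)^3: pole of order 3 at 3, modulus 3.
Denominator factor (β - 3/11): pole of order 1 at 3/11, modulus 3/11.
The radius of convergence is the smallest modulus among the singular points: 3/11.

The radius of convergence is 3/11.


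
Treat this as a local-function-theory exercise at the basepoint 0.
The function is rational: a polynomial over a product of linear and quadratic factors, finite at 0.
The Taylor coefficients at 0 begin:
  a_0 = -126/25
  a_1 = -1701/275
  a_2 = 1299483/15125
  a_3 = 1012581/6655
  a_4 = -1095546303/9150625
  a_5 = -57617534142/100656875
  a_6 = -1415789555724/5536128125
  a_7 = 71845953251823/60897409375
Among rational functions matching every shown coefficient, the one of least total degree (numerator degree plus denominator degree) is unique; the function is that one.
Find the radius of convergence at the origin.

No rational of total degree below 6 reproduces all 8 coefficients; solving the [2/4] Pade equations on them gives f(ε) = (23*ε**2 + 7*ε/11 - 14/9)/(ε**2 - 5*ε/11 + 5/9)**2, whose expansion matches every shown term.
Denominator factor (ε**2 - 5*ε/11 + 5/9)^2: discriminant -2195/1089, complex-conjugate roots (5/22) + ((1/66)*sqrt(2195))*i and (5/22) - ((1/66)*sqrt(2195))*i; poles of order 2, moduli (1/3)*sqrt(5) and (1/3)*sqrt(5).
The radius of convergence is the smallest modulus among the singular points: (1/3)*sqrt(5).

The radius of convergence is (1/3)*sqrt(5).


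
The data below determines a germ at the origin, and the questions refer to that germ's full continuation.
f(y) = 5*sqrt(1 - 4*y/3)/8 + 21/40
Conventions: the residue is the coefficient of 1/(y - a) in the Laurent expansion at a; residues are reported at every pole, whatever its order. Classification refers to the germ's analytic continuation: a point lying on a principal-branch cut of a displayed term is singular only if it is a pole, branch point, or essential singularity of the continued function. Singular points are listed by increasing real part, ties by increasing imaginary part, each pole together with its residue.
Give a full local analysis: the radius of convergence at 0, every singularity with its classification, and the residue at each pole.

Radius of convergence at 0: 3/4.
At 3/4: an algebraic (square-root) branch point.

Branch term (5/8)*sqrt(1 - y/(3/4)): its argument vanishes at y = 3/4, a square-root branch point, modulus 3/4.
The radius of convergence is the smallest modulus among the singular points: 3/4.


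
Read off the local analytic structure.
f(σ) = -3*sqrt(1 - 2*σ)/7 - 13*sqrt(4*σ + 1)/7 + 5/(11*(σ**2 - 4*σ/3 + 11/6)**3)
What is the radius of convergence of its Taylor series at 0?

The radius of convergence is 1/4.

Denominator factor (σ**2 - 4*σ/3 + 11/6)^3: discriminant -50/9, complex-conjugate roots (2/3) + ((5/6)*sqrt(2))*i and (2/3) - ((5/6)*sqrt(2))*i; poles of order 3, moduli (1/6)*sqrt(66) and (1/6)*sqrt(66).
Branch term (-3/7)*sqrt(1 - σ/(1/2)): its argument vanishes at σ = 1/2, a square-root branch point, modulus 1/2.
Branch term (-13/7)*sqrt(1 - σ/(-1/4)): its argument vanishes at σ = -1/4, a square-root branch point, modulus 1/4.
The radius of convergence is the smallest modulus among the singular points: 1/4.


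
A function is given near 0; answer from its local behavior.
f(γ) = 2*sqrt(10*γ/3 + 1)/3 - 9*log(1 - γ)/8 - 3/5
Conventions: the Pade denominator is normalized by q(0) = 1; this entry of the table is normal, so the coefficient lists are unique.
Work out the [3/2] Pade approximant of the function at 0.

Taylor coefficients needed (expand at 0): a_0 = 1/15, a_1 = 161/72, a_2 = -157/432, a_3 = 1243/648, a_4 = -22813/7776, a_5 = 225311/29160.
Write the denominator as Q(γ) = 1 + q1*γ + q2*γ^2. Requiring Q*f - P = O(γ^6) with deg P <= 3 kills the coefficients of γ^4..γ^5 in Q*f:
  γ^4: a_4 + q1*a_3 + q2*a_2 = 0, i.e. -22813/7776 + (1243/648)*q1 + (-157/432)*q2 = 0.
  γ^5: a_5 + q1*a_4 + q2*a_3 = 0, i.e. 225311/29160 + (-22813/7776)*q1 + (1243/648)*q2 = 0.
Solving this linear system: q1 = 142070282/131681265, q2 = -626273441/263362530.
The numerator is Q*f truncated at degree 3: P0 = a_0 = 1/15; P1 = a_1 + q1*a_0 = 12157011677/5267250600; P2 = a_2 + q1*a_1 + q2*a_0 = 19916221529/10534501200; P3 = a_3 + q1*a_2 + q2*a_1 = -215675231347/56886306480.

The Pade approximant has numerator coefficients [1/15, 12157011677/5267250600, 19916221529/10534501200, -215675231347/56886306480]; denominator coefficients [1, 142070282/131681265, -626273441/263362530].


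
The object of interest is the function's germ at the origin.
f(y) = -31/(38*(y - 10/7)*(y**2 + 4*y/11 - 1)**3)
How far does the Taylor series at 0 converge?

The radius of convergence is -2/11 + (5/11)*sqrt(5).

Denominator factor (y - 10/7): pole of order 1 at 10/7, modulus 10/7.
Denominator factor (y**2 + 4*y/11 - 1)^3: discriminant 500/121, real irrational roots -2/11 + (5/11)*sqrt(5) and -2/11 - (5/11)*sqrt(5); poles of order 3, moduli -2/11 + (5/11)*sqrt(5) and 2/11 + (5/11)*sqrt(5).
The radius of convergence is the smallest modulus among the singular points: -2/11 + (5/11)*sqrt(5).


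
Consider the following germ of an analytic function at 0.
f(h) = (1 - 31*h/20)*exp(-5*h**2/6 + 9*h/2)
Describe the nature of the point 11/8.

There is no denominator, hence no pole anywhere.
The factor exp(-5*h**2/6 + 9*h/2) is entire.
So the germ continues analytically to 11/8.

The point is a regular point.


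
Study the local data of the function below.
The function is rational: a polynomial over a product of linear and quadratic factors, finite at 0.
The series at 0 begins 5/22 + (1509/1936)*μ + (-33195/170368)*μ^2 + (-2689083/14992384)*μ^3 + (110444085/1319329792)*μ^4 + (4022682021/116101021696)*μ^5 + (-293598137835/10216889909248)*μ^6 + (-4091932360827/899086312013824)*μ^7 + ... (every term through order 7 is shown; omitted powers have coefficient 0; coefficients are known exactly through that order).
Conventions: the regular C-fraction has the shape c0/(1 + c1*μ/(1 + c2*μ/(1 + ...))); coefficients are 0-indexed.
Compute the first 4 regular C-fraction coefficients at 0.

Taylor coefficients (read off): a_0 = 5/22, a_1 = 1509/1936, a_2 = -33195/170368, a_3 = -2689083/14992384.
c0 = a_0 = 5/22. Peel one level at a time: if S = 1 + c*μ/S' with S'(0) = 1, then c is the μ-coefficient of S and S' = c*μ/(S - 1).
S_1 = c0/f = 1 + (-1509/440)*μ + (13881/1100)*μ^2 + ...; c1 = -1509/440.
S_2 = c1*μ/(S_1 - 1) = 1 + (9254/2515)*μ + (74032/253009)*μ^2 + ...; c2 = 9254/2515.
S_3 = c2*μ/(S_2 - 1) = 1 + (-40/503)*μ + ...; c3 = -40/503.

The regular C-fraction coefficients are [5/22, -1509/440, 9254/2515, -40/503].


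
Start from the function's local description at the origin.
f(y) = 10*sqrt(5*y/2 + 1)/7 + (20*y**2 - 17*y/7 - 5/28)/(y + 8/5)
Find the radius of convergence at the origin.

The radius of convergence is 2/5.

Denominator factor (y + 8/5): pole of order 1 at -8/5, modulus 8/5.
Branch term (10/7)*sqrt(1 - y/(-2/5)): its argument vanishes at y = -2/5, a square-root branch point, modulus 2/5.
The radius of convergence is the smallest modulus among the singular points: 2/5.


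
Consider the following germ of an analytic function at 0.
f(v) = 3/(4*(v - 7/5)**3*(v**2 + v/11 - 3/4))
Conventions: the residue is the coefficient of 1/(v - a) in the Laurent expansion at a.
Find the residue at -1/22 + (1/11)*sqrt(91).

The factor v**2 + v/11 - 3/4 splits as (v - a)(v - a') with a = -1/22 + (1/11)*sqrt(91), a' = -1/22 - (1/11)*sqrt(91). At the order-1 pole a set g(v) = (v - a)*f(v) = [3/(4*(v - 7/5)**3)] / (v - a').
Simple pole: residue = g(a) at a = -1/22 + (1/11)*sqrt(91), which is -3503898750/3183010111 - (34486563375/289653920101)*sqrt(91).

The residue is -3503898750/3183010111 - (34486563375/289653920101)*sqrt(91).


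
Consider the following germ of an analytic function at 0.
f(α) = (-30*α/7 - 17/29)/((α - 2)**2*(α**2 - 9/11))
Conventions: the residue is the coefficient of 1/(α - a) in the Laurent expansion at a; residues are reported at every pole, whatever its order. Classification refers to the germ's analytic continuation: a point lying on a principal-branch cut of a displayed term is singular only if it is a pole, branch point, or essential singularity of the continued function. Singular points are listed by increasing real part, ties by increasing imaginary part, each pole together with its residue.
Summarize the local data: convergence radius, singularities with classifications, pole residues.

Radius of convergence at 0: (3/11)*sqrt(11).
At -(3/11)*sqrt(11): a pole of order 1; residue -282403/248675 + (413897/1492050)*sqrt(11).
At (3/11)*sqrt(11): a pole of order 1; residue -282403/248675 - (413897/1492050)*sqrt(11).
At 2: a pole of order 2; residue 564806/248675.

Denominator factor (α**2 - 9/11): discriminant 36/11, real irrational roots (3/11)*sqrt(11) and -(3/11)*sqrt(11); poles of order 1, moduli (3/11)*sqrt(11) and (3/11)*sqrt(11).
Denominator factor (α - 2)^2: pole of order 2 at 2, modulus 2.
The radius of convergence is the smallest modulus among the singular points: (3/11)*sqrt(11).
The factor α**2 - 9/11 splits as (α - a)(α - a') with a = -(3/11)*sqrt(11), a' = (3/11)*sqrt(11). At the order-1 pole a set g(α) = (α - a)*f(α) = [(-30*α/7 - 17/29)/(α - 2)**2] / (α - a').
Simple pole: residue = g(a) at a = -(3/11)*sqrt(11), which is -282403/248675 + (413897/1492050)*sqrt(11).
The factor α**2 - 9/11 splits as (α - a)(α - a') with a = (3/11)*sqrt(11), a' = -(3/11)*sqrt(11). At the order-1 pole a set g(α) = (α - a)*f(α) = [(-30*α/7 - 17/29)/(α - 2)**2] / (α - a').
Simple pole: residue = g(a) at a = (3/11)*sqrt(11), which is -282403/248675 - (413897/1492050)*sqrt(11).
At the order-2 pole 2 set g(α) = (α - (2))^2*f(α) = (-30*α/7 - 17/29)/(α**2 - 9/11).
Order-2 pole: residue = g'(a); g'(2) = 564806/248675, so the residue is 564806/248675.
List the singular points by increasing real part (a conjugate pair: the negative imaginary part first).


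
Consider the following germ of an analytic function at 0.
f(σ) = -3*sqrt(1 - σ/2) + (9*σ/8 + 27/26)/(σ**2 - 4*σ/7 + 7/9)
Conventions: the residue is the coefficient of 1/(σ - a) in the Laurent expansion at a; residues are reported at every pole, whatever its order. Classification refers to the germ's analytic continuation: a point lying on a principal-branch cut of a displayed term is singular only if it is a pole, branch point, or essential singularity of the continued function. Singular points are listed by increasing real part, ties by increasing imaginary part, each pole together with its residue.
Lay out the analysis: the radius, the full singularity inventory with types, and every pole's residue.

Radius of convergence at 0: (1/3)*sqrt(7).
At (2/7) - ((1/21)*sqrt(307))*i: a pole of order 1; residue (9/16) + ((1485/31928)*sqrt(307))*i.
At (2/7) + ((1/21)*sqrt(307))*i: a pole of order 1; residue (9/16) - ((1485/31928)*sqrt(307))*i.
At 2: an algebraic (square-root) branch point.

Denominator factor (σ**2 - 4*σ/7 + 7/9): discriminant -1228/441, complex-conjugate roots (2/7) + ((1/21)*sqrt(307))*i and (2/7) - ((1/21)*sqrt(307))*i; poles of order 1, moduli (1/3)*sqrt(7) and (1/3)*sqrt(7).
Branch term (-3)*sqrt(1 - σ/(2)): its argument vanishes at σ = 2, a square-root branch point, modulus 2.
The radius of convergence is the smallest modulus among the singular points: (1/3)*sqrt(7).
The branch term is analytic at (2/7) - ((1/21)*sqrt(307))*i and contributes nothing to the residue; only the rational part matters.
The factor σ**2 - 4*σ/7 + 7/9 splits as (σ - a)(σ - a') with a = (2/7) - ((1/21)*sqrt(307))*i, a' = (2/7) + ((1/21)*sqrt(307))*i. At the order-1 pole a set g(σ) = (σ - a)*(rational part) = [9*σ/8 + 27/26] / (σ - a').
Simple pole: residue = g(a) at a = (2/7) - ((1/21)*sqrt(307))*i, which is (9/16) + ((1485/31928)*sqrt(307))*i.
The branch term is analytic at (2/7) + ((1/21)*sqrt(307))*i and contributes nothing to the residue; only the rational part matters.
The factor σ**2 - 4*σ/7 + 7/9 splits as (σ - a)(σ - a') with a = (2/7) + ((1/21)*sqrt(307))*i, a' = (2/7) - ((1/21)*sqrt(307))*i. At the order-1 pole a set g(σ) = (σ - a)*(rational part) = [9*σ/8 + 27/26] / (σ - a').
Simple pole: residue = g(a) at a = (2/7) + ((1/21)*sqrt(307))*i, which is (9/16) - ((1485/31928)*sqrt(307))*i.
List the singular points by increasing real part (a conjugate pair: the negative imaginary part first).


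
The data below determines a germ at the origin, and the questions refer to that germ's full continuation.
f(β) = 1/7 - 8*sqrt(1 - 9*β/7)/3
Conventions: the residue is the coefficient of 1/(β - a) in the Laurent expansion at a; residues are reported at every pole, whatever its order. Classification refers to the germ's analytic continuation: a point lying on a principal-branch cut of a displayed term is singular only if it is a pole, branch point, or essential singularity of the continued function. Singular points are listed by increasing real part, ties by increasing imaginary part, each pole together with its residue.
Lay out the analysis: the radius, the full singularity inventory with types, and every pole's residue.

Radius of convergence at 0: 7/9.
At 7/9: an algebraic (square-root) branch point.

Branch term (-8/3)*sqrt(1 - β/(7/9)): its argument vanishes at β = 7/9, a square-root branch point, modulus 7/9.
The radius of convergence is the smallest modulus among the singular points: 7/9.


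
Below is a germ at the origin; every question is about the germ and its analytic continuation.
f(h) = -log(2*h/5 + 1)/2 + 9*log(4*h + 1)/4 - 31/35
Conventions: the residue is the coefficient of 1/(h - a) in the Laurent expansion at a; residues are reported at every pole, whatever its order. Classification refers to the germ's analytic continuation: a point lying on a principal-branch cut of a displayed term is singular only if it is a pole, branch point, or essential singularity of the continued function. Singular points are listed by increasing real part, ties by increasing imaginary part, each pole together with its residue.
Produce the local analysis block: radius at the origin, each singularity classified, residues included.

Radius of convergence at 0: 1/4.
At -5/2: a logarithmic branch point.
At -1/4: a logarithmic branch point.

Branch term (9/4)*log(1 - h/(-1/4)): its argument vanishes at h = -1/4, a logarithmic branch point, modulus 1/4.
Branch term (-1/2)*log(1 - h/(-5/2)): its argument vanishes at h = -5/2, a logarithmic branch point, modulus 5/2.
The radius of convergence is the smallest modulus among the singular points: 1/4.
List the singular points by increasing real part (a conjugate pair: the negative imaginary part first).


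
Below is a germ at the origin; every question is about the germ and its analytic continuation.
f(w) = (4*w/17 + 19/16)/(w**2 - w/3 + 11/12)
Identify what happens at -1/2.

Denominator factors: w**2 - w/3 + 11/12 = 4/3 at w = -1/2 — none vanishes.
So the germ continues analytically to -1/2.

The point is a regular point.


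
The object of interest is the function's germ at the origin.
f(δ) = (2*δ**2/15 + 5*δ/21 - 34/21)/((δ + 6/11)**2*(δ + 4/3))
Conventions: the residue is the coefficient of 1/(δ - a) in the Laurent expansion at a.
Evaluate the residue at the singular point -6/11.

The residue is 6793/2366.

At the order-2 pole -6/11 set g(δ) = (δ - (-6/11))^2*f(δ) = (2*δ**2/15 + 5*δ/21 - 34/21)/(δ + 4/3).
Order-2 pole: residue = g'(a); g'(-6/11) = 6793/2366, so the residue is 6793/2366.


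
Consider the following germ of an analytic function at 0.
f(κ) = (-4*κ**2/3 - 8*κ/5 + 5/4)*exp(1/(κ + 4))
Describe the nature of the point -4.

The exponent 1/(κ - (-4)) has a pole at -4, so exp(1/(κ - (-4))) takes every nonzero value near it: an essential singularity (not a pole of any order).

The point is an essential singularity.


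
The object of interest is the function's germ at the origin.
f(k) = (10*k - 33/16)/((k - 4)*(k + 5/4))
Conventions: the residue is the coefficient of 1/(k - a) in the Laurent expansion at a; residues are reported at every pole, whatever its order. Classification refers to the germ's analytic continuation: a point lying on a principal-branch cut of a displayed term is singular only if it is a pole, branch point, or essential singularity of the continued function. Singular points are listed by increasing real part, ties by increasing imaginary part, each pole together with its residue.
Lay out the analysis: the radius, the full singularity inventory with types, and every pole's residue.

Radius of convergence at 0: 5/4.
At -5/4: a pole of order 1; residue 233/84.
At 4: a pole of order 1; residue 607/84.

Denominator factor (k - 4): pole of order 1 at 4, modulus 4.
Denominator factor (k + 5/4): pole of order 1 at -5/4, modulus 5/4.
The radius of convergence is the smallest modulus among the singular points: 5/4.
At the order-1 pole -5/4 set g(k) = (k - (-5/4))*f(k) = (10*k - 33/16)/(k - 4).
Simple pole: residue = g(a) at a = -5/4, which is 233/84.
At the order-1 pole 4 set g(k) = (k - (4))*f(k) = (10*k - 33/16)/(k + 5/4).
Simple pole: residue = g(a) at a = 4, which is 607/84.
List the singular points by increasing real part (a conjugate pair: the negative imaginary part first).


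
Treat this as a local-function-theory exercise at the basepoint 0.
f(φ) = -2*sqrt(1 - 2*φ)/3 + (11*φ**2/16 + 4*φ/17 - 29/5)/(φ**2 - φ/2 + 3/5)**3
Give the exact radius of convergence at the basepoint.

Denominator factor (φ**2 - φ/2 + 3/5)^3: discriminant -43/20, complex-conjugate roots (1/4) + ((1/20)*sqrt(215))*i and (1/4) - ((1/20)*sqrt(215))*i; poles of order 3, moduli (1/5)*sqrt(15) and (1/5)*sqrt(15).
Branch term (-2/3)*sqrt(1 - φ/(1/2)): its argument vanishes at φ = 1/2, a square-root branch point, modulus 1/2.
The radius of convergence is the smallest modulus among the singular points: 1/2.

The radius of convergence is 1/2.


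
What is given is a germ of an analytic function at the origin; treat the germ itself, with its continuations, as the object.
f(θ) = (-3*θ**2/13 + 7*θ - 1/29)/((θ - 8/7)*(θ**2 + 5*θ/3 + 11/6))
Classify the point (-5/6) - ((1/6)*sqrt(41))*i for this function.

The point is a pole of order 1.

The denominator factor θ**2 + 5*θ/3 + 11/6 vanishes at (-5/6) - ((1/6)*sqrt(41))*i and appears to the power 1; the numerator there equals (-4347/754) - ((16/13)*sqrt(41))*i, nonzero, and no other factor vanishes.
Hence a pole whose order is the multiplicity, 1.


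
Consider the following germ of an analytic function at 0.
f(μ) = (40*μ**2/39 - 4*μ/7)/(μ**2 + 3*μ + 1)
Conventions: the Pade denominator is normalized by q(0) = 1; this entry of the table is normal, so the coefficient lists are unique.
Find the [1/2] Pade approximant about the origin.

Taylor coefficients needed (expand at 0): a_0 = 0, a_1 = -4/7, a_2 = 748/273, a_3 = -696/91.
Write the denominator as Q(μ) = 1 + q1*μ + q2*μ^2. Requiring Q*f - P = O(μ^4) with deg P <= 1 kills the coefficients of μ^2..μ^3 in Q*f:
  μ^2: a_2 + q1*a_1 + q2*a_0 = 0, i.e. 748/273 + (-4/7)*q1 + (0)*q2 = 0.
  μ^3: a_3 + q1*a_2 + q2*a_1 = 0, i.e. -696/91 + (748/273)*q1 + (-4/7)*q2 = 0.
Solving this linear system: q1 = 187/39, q2 = 14611/1521.
The numerator is Q*f truncated at degree 1: P0 = a_0 = 0; P1 = a_1 + q1*a_0 = -4/7.

The Pade approximant has numerator coefficients [0, -4/7]; denominator coefficients [1, 187/39, 14611/1521].


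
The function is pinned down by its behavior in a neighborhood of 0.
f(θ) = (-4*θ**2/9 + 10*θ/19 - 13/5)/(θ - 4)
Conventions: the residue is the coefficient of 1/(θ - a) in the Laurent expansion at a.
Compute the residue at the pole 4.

At the order-1 pole 4 set g(θ) = (θ - (4))*f(θ) = -4*θ**2/9 + 10*θ/19 - 13/5.
Simple pole: residue = g(a) at a = 4, which is -6503/855.

The residue is -6503/855.


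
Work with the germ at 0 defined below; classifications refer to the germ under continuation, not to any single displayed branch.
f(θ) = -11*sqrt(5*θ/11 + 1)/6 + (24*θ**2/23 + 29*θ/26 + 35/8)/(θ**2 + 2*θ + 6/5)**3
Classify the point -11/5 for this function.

The term (-11/6)*sqrt(1 - θ/(-11/5)) has argument 1 - -11/5/(-11/5) = 0 at -11/5: a square-root (algebraic, two-sheeted) branch point; the remaining terms are analytic or single-valued there.

The point is an algebraic (square-root) branch point.


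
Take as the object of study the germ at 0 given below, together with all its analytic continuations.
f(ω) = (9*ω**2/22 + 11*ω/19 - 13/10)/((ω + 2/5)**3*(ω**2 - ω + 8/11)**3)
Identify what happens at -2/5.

The point is a pole of order 3.

The denominator factor ω + 2/5 vanishes at -2/5 and appears to the power 3; the numerator there equals -15321/10450, nonzero, and no other factor vanishes.
Hence a pole whose order is the multiplicity, 3.


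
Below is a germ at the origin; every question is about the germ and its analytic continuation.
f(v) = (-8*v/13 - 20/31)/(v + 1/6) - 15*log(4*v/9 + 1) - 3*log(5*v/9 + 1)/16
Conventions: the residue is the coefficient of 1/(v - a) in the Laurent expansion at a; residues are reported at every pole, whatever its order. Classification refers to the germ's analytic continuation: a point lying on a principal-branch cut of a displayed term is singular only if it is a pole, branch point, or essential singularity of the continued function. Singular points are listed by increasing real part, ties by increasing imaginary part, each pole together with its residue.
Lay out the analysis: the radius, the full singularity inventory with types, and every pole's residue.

Denominator factor (v + 1/6): pole of order 1 at -1/6, modulus 1/6.
Branch term (-3/16)*log(1 - v/(-9/5)): its argument vanishes at v = -9/5, a logarithmic branch point, modulus 9/5.
Branch term (-15)*log(1 - v/(-9/4)): its argument vanishes at v = -9/4, a logarithmic branch point, modulus 9/4.
The radius of convergence is the smallest modulus among the singular points: 1/6.
The branch terms are analytic at -1/6 and contribute nothing to the residue; only the rational part matters.
At the order-1 pole -1/6 set g(v) = (v - (-1/6))*(rational part) = -8*v/13 - 20/31.
Simple pole: residue = g(a) at a = -1/6, which is -656/1209.
List the singular points by increasing real part (a conjugate pair: the negative imaginary part first).

Radius of convergence at 0: 1/6.
At -9/4: a logarithmic branch point.
At -9/5: a logarithmic branch point.
At -1/6: a pole of order 1; residue -656/1209.


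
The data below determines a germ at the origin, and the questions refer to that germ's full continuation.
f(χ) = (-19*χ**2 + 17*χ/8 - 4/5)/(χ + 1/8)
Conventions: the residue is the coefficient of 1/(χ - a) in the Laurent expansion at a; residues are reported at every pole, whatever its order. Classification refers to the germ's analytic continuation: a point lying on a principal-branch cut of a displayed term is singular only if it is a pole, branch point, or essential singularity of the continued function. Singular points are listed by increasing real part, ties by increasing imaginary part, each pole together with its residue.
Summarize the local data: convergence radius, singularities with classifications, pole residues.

Denominator factor (χ + 1/8): pole of order 1 at -1/8, modulus 1/8.
The radius of convergence is the smallest modulus among the singular points: 1/8.
At the order-1 pole -1/8 set g(χ) = (χ - (-1/8))*f(χ) = -19*χ**2 + 17*χ/8 - 4/5.
Simple pole: residue = g(a) at a = -1/8, which is -109/80.

Radius of convergence at 0: 1/8.
At -1/8: a pole of order 1; residue -109/80.


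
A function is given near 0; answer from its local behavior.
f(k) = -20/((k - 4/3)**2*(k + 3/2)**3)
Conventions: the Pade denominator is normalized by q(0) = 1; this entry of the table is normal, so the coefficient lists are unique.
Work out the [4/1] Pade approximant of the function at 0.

Taylor coefficients needed (expand at 0): a_0 = -10/3, a_1 = 5/3, a_2 = -325/72, a_3 = 1405/648, a_4 = -42355/10368, a_5 = 116375/62208.
Write the denominator as Q(k) = 1 + q1*k. Requiring Q*f - P = O(k^6) with deg P <= 4 kills the coefficients of k^5..k^5 in Q*f:
  k^5: a_5 + q1*a_4 = 0, i.e. 116375/62208 + (-42355/10368)*q1 = 0.
Solving this linear system: q1 = 23275/50826.
The numerator is Q*f truncated at degree 4: P0 = a_0 = -10/3; P1 = a_1 + q1*a_0 = 10690/76239; P2 = a_2 + q1*a_1 = -254175/67768; P3 = a_3 + q1*a_2 = 1110385/10978416; P4 = a_4 + q1*a_3 = -814756615/263481984.

The Pade approximant has numerator coefficients [-10/3, 10690/76239, -254175/67768, 1110385/10978416, -814756615/263481984]; denominator coefficients [1, 23275/50826].


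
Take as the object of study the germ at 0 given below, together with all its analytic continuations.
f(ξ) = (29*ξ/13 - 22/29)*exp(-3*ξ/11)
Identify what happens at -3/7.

There is no denominator, hence no pole anywhere.
The factor exp(-3*ξ/11) is entire.
So the germ continues analytically to -3/7.

The point is a regular point.


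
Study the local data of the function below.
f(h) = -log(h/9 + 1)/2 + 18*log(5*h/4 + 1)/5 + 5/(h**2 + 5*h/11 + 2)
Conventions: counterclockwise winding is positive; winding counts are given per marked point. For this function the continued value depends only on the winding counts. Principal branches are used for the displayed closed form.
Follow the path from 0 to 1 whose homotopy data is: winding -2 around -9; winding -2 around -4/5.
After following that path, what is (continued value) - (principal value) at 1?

The rational part is single-valued and drops out of the difference; each branch term changes only by its own monodromy.
(18/5)*log(1 - h/(-4/5)): each positive loop around -4/5 adds 2*pi*i to the log, so winding -2 contributes (18/5)*(-2)*2*pi*i = -(72/5)*pi*i.
(-1/2)*log(1 - h/(-9)): each positive loop around -9 adds 2*pi*i to the log, so winding -2 contributes (-1/2)*(-2)*2*pi*i = (2)*pi*i.
Summing the contributions at h = 1 gives -(62/5)*pi*i.

Continued minus principal equals -(62/5)*pi*i.


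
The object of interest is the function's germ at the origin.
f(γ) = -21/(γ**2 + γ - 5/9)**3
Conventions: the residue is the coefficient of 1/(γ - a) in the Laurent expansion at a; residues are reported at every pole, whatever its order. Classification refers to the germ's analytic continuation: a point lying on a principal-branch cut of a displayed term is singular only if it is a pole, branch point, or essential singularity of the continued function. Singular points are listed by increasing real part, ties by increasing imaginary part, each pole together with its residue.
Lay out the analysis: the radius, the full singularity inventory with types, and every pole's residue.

Denominator factor (γ**2 + γ - 5/9)^3: discriminant 29/9, real irrational roots -1/2 + (1/6)*sqrt(29) and -1/2 - (1/6)*sqrt(29); poles of order 3, moduli -1/2 + (1/6)*sqrt(29) and 1/2 + (1/6)*sqrt(29).
The radius of convergence is the smallest modulus among the singular points: -1/2 + (1/6)*sqrt(29).
The factor γ**2 + γ - 5/9 splits as (γ - a)(γ - a') with a = -1/2 - (1/6)*sqrt(29), a' = -1/2 + (1/6)*sqrt(29). At the order-3 pole a set g(γ) = (γ - a)^3*f(γ) = [-21] / (γ - a')^3.
Order-3 pole: residue = g''(a)/2; g''(-1/2 - (1/6)*sqrt(29)) = (61236/24389)*sqrt(29), so the residue is (30618/24389)*sqrt(29).
The factor γ**2 + γ - 5/9 splits as (γ - a)(γ - a') with a = -1/2 + (1/6)*sqrt(29), a' = -1/2 - (1/6)*sqrt(29). At the order-3 pole a set g(γ) = (γ - a)^3*f(γ) = [-21] / (γ - a')^3.
Order-3 pole: residue = g''(a)/2; g''(-1/2 + (1/6)*sqrt(29)) = -(61236/24389)*sqrt(29), so the residue is -(30618/24389)*sqrt(29).
List the singular points by increasing real part (a conjugate pair: the negative imaginary part first).

Radius of convergence at 0: -1/2 + (1/6)*sqrt(29).
At -1/2 - (1/6)*sqrt(29): a pole of order 3; residue (30618/24389)*sqrt(29).
At -1/2 + (1/6)*sqrt(29): a pole of order 3; residue -(30618/24389)*sqrt(29).


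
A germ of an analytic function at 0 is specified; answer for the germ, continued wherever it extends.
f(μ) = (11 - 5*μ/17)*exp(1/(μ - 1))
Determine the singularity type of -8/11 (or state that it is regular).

There is no denominator, hence no pole anywhere.
The essential point of exp(1/(μ - (1))) is 1, not -8/11.
So the germ continues analytically to -8/11.

The point is a regular point.


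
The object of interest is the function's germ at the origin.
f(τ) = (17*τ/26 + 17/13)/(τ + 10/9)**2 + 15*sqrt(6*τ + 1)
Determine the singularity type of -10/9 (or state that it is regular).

The denominator factor τ + 10/9 vanishes at -10/9 and appears to the power 2; the numerator there equals 68/117, nonzero, and no other factor vanishes.
The branch terms are analytic at this point.
Hence a pole whose order is the multiplicity, 2.

The point is a pole of order 2.


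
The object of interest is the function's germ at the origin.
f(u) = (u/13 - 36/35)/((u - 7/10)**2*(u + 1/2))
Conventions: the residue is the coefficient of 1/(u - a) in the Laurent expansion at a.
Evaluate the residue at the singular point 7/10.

At the order-2 pole 7/10 set g(u) = (u - (7/10))^2*f(u) = (u/13 - 36/35)/(u + 1/2).
Order-2 pole: residue = g'(a); g'(7/10) = 4855/6552, so the residue is 4855/6552.

The residue is 4855/6552.


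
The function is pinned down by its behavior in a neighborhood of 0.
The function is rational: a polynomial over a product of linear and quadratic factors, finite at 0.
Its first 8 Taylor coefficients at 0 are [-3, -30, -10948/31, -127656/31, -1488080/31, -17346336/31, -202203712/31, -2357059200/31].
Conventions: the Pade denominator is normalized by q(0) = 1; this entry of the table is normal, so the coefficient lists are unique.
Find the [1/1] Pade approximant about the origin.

Taylor coefficients needed (read off): a_0 = -3, a_1 = -30, a_2 = -10948/31.
Write the denominator as Q(ξ) = 1 + q1*ξ. Requiring Q*f - P = O(ξ^3) with deg P <= 1 kills the coefficients of ξ^2..ξ^2 in Q*f:
  ξ^2: a_2 + q1*a_1 = 0, i.e. -10948/31 + (-30)*q1 = 0.
Solving this linear system: q1 = -5474/465.
The numerator is Q*f truncated at degree 1: P0 = a_0 = -3; P1 = a_1 + q1*a_0 = 824/155.

The Pade approximant has numerator coefficients [-3, 824/155]; denominator coefficients [1, -5474/465].


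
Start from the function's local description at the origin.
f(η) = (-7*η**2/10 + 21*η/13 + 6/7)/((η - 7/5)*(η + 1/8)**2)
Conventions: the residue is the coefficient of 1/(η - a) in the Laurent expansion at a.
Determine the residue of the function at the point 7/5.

The residue is 1271584/1693055.

At the order-1 pole 7/5 set g(η) = (η - (7/5))*f(η) = (-7*η**2/10 + 21*η/13 + 6/7)/(η + 1/8)**2.
Simple pole: residue = g(a) at a = 7/5, which is 1271584/1693055.


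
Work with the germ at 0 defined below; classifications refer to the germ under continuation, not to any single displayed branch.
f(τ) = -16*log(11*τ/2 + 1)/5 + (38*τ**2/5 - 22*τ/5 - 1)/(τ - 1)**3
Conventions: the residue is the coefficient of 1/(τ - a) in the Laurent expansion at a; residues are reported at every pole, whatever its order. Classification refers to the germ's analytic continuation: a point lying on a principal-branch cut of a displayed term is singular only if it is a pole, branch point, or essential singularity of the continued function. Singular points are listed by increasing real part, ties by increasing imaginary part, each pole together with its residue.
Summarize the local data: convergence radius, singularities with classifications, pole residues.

Radius of convergence at 0: 2/11.
At -2/11: a logarithmic branch point.
At 1: a pole of order 3; residue 38/5.

Denominator factor (τ - 1)^3: pole of order 3 at 1, modulus 1.
Branch term (-16/5)*log(1 - τ/(-2/11)): its argument vanishes at τ = -2/11, a logarithmic branch point, modulus 2/11.
The radius of convergence is the smallest modulus among the singular points: 2/11.
The branch term is analytic at 1 and contributes nothing to the residue; only the rational part matters.
At the order-3 pole 1 set g(τ) = (τ - (1))^3*(rational part) = 38*τ**2/5 - 22*τ/5 - 1.
Order-3 pole: residue = g''(a)/2; g''(1) = 76/5, so the residue is 38/5.
List the singular points by increasing real part (a conjugate pair: the negative imaginary part first).
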